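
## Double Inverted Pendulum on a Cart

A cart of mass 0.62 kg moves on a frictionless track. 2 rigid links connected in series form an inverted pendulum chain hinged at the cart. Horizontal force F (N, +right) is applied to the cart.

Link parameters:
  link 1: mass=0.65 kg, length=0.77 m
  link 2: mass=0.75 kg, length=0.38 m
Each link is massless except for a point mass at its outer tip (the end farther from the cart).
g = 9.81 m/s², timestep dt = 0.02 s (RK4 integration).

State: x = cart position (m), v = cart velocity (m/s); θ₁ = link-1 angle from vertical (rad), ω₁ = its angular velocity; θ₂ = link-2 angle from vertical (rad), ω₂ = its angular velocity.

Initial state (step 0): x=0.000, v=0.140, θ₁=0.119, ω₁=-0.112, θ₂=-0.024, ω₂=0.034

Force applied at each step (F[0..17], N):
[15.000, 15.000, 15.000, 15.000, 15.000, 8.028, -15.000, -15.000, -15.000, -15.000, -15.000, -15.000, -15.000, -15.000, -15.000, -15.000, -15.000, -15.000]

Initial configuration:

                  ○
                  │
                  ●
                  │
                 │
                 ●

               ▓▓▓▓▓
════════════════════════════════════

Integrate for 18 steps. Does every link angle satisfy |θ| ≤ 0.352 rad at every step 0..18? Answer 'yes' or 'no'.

Answer: yes

Derivation:
apply F[0]=+15.000 → step 1: x=0.007, v=0.562, θ₁=0.112, ω₁=-0.577, θ₂=-0.025, ω₂=-0.154
apply F[1]=+15.000 → step 2: x=0.023, v=0.993, θ₁=0.096, ω₁=-1.063, θ₂=-0.030, ω₂=-0.322
apply F[2]=+15.000 → step 3: x=0.047, v=1.438, θ₁=0.069, ω₁=-1.584, θ₂=-0.038, ω₂=-0.456
apply F[3]=+15.000 → step 4: x=0.080, v=1.903, θ₁=0.032, ω₁=-2.150, θ₂=-0.048, ω₂=-0.543
apply F[4]=+15.000 → step 5: x=0.123, v=2.384, θ₁=-0.017, ω₁=-2.763, θ₂=-0.059, ω₂=-0.582
apply F[5]=+8.028 → step 6: x=0.173, v=2.648, θ₁=-0.076, ω₁=-3.115, θ₂=-0.071, ω₂=-0.588
apply F[6]=-15.000 → step 7: x=0.222, v=2.192, θ₁=-0.132, ω₁=-2.558, θ₂=-0.083, ω₂=-0.568
apply F[7]=-15.000 → step 8: x=0.261, v=1.770, θ₁=-0.179, ω₁=-2.074, θ₂=-0.093, ω₂=-0.500
apply F[8]=-15.000 → step 9: x=0.293, v=1.381, θ₁=-0.216, ω₁=-1.660, θ₂=-0.102, ω₂=-0.380
apply F[9]=-15.000 → step 10: x=0.317, v=1.019, θ₁=-0.245, ω₁=-1.304, θ₂=-0.108, ω₂=-0.212
apply F[10]=-15.000 → step 11: x=0.334, v=0.678, θ₁=-0.268, ω₁=-0.996, θ₂=-0.110, ω₂=-0.004
apply F[11]=-15.000 → step 12: x=0.344, v=0.354, θ₁=-0.285, ω₁=-0.724, θ₂=-0.108, ω₂=0.239
apply F[12]=-15.000 → step 13: x=0.348, v=0.040, θ₁=-0.297, ω₁=-0.478, θ₂=-0.101, ω₂=0.515
apply F[13]=-15.000 → step 14: x=0.346, v=-0.268, θ₁=-0.305, ω₁=-0.250, θ₂=-0.087, ω₂=0.820
apply F[14]=-15.000 → step 15: x=0.337, v=-0.575, θ₁=-0.307, ω₁=-0.032, θ₂=-0.068, ω₂=1.153
apply F[15]=-15.000 → step 16: x=0.323, v=-0.885, θ₁=-0.306, ω₁=0.185, θ₂=-0.041, ω₂=1.514
apply F[16]=-15.000 → step 17: x=0.302, v=-1.202, θ₁=-0.300, ω₁=0.408, θ₂=-0.007, ω₂=1.900
apply F[17]=-15.000 → step 18: x=0.274, v=-1.530, θ₁=-0.290, ω₁=0.646, θ₂=0.035, ω₂=2.307
Max |angle| over trajectory = 0.307 rad; bound = 0.352 → within bound.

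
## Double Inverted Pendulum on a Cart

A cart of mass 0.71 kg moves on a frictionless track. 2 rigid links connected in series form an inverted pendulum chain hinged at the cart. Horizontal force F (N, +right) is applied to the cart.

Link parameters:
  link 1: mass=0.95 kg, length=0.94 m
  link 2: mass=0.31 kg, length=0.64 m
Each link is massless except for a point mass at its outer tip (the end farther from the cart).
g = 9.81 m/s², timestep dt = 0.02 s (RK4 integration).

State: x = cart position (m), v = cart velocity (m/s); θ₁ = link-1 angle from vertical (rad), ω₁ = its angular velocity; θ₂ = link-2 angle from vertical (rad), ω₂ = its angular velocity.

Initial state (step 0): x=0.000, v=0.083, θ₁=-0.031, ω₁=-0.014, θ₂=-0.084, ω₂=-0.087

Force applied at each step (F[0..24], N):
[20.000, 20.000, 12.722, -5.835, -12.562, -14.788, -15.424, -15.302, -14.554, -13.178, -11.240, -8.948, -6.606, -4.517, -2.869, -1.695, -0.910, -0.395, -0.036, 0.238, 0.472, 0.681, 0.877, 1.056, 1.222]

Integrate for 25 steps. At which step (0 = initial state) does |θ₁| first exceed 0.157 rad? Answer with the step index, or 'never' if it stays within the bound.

apply F[0]=+20.000 → step 1: x=0.007, v=0.657, θ₁=-0.037, ω₁=-0.628, θ₂=-0.086, ω₂=-0.106
apply F[1]=+20.000 → step 2: x=0.026, v=1.232, θ₁=-0.056, ω₁=-1.247, θ₂=-0.088, ω₂=-0.119
apply F[2]=+12.722 → step 3: x=0.055, v=1.607, θ₁=-0.085, ω₁=-1.658, θ₂=-0.091, ω₂=-0.124
apply F[3]=-5.835 → step 4: x=0.085, v=1.471, θ₁=-0.117, ω₁=-1.536, θ₂=-0.093, ω₂=-0.121
apply F[4]=-12.562 → step 5: x=0.112, v=1.164, θ₁=-0.145, ω₁=-1.241, θ₂=-0.095, ω₂=-0.106
apply F[5]=-14.788 → step 6: x=0.131, v=0.810, θ₁=-0.166, ω₁=-0.907, θ₂=-0.097, ω₂=-0.078
apply F[6]=-15.424 → step 7: x=0.144, v=0.450, θ₁=-0.181, ω₁=-0.573, θ₂=-0.098, ω₂=-0.039
apply F[7]=-15.302 → step 8: x=0.150, v=0.102, θ₁=-0.189, ω₁=-0.255, θ₂=-0.099, ω₂=0.007
apply F[8]=-14.554 → step 9: x=0.148, v=-0.223, θ₁=-0.191, ω₁=0.036, θ₂=-0.098, ω₂=0.055
apply F[9]=-13.178 → step 10: x=0.141, v=-0.511, θ₁=-0.188, ω₁=0.291, θ₂=-0.097, ω₂=0.102
apply F[10]=-11.240 → step 11: x=0.128, v=-0.752, θ₁=-0.180, ω₁=0.497, θ₂=-0.094, ω₂=0.145
apply F[11]=-8.948 → step 12: x=0.112, v=-0.936, θ₁=-0.169, ω₁=0.647, θ₂=-0.091, ω₂=0.183
apply F[12]=-6.606 → step 13: x=0.092, v=-1.064, θ₁=-0.155, ω₁=0.742, θ₂=-0.087, ω₂=0.214
apply F[13]=-4.517 → step 14: x=0.069, v=-1.140, θ₁=-0.140, ω₁=0.788, θ₂=-0.082, ω₂=0.239
apply F[14]=-2.869 → step 15: x=0.046, v=-1.178, θ₁=-0.124, ω₁=0.797, θ₂=-0.077, ω₂=0.259
apply F[15]=-1.695 → step 16: x=0.023, v=-1.188, θ₁=-0.108, ω₁=0.780, θ₂=-0.072, ω₂=0.275
apply F[16]=-0.910 → step 17: x=-0.001, v=-1.181, θ₁=-0.093, ω₁=0.750, θ₂=-0.066, ω₂=0.287
apply F[17]=-0.395 → step 18: x=-0.024, v=-1.164, θ₁=-0.078, ω₁=0.713, θ₂=-0.060, ω₂=0.295
apply F[18]=-0.036 → step 19: x=-0.047, v=-1.141, θ₁=-0.064, ω₁=0.674, θ₂=-0.055, ω₂=0.301
apply F[19]=+0.238 → step 20: x=-0.070, v=-1.116, θ₁=-0.051, ω₁=0.634, θ₂=-0.048, ω₂=0.303
apply F[20]=+0.472 → step 21: x=-0.092, v=-1.087, θ₁=-0.039, ω₁=0.594, θ₂=-0.042, ω₂=0.303
apply F[21]=+0.681 → step 22: x=-0.113, v=-1.057, θ₁=-0.028, ω₁=0.556, θ₂=-0.036, ω₂=0.301
apply F[22]=+0.877 → step 23: x=-0.134, v=-1.025, θ₁=-0.017, ω₁=0.517, θ₂=-0.030, ω₂=0.296
apply F[23]=+1.056 → step 24: x=-0.154, v=-0.991, θ₁=-0.007, ω₁=0.480, θ₂=-0.025, ω₂=0.290
apply F[24]=+1.222 → step 25: x=-0.174, v=-0.956, θ₁=0.002, ω₁=0.443, θ₂=-0.019, ω₂=0.282
|θ₁| = 0.166 > 0.157 first at step 6.

Answer: 6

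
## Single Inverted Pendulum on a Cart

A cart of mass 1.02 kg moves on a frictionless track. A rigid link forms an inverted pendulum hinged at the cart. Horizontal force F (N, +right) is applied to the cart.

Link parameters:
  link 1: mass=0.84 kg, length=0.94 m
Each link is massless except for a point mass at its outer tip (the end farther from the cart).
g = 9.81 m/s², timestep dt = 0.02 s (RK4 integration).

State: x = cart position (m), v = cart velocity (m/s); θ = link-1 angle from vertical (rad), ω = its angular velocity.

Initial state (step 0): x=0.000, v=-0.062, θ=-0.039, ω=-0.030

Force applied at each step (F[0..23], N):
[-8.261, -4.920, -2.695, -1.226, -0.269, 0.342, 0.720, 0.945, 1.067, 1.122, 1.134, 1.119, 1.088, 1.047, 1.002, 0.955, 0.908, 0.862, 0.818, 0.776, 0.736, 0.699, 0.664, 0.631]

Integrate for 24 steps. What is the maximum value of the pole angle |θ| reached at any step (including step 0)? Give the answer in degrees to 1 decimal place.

apply F[0]=-8.261 → step 1: x=-0.003, v=-0.218, θ=-0.038, ω=0.127
apply F[1]=-4.920 → step 2: x=-0.008, v=-0.308, θ=-0.035, ω=0.216
apply F[2]=-2.695 → step 3: x=-0.015, v=-0.356, θ=-0.030, ω=0.260
apply F[3]=-1.226 → step 4: x=-0.022, v=-0.375, θ=-0.025, ω=0.275
apply F[4]=-0.269 → step 5: x=-0.030, v=-0.377, θ=-0.019, ω=0.272
apply F[5]=+0.342 → step 6: x=-0.037, v=-0.368, θ=-0.014, ω=0.259
apply F[6]=+0.720 → step 7: x=-0.044, v=-0.352, θ=-0.009, ω=0.240
apply F[7]=+0.945 → step 8: x=-0.051, v=-0.332, θ=-0.004, ω=0.218
apply F[8]=+1.067 → step 9: x=-0.057, v=-0.311, θ=-0.000, ω=0.195
apply F[9]=+1.122 → step 10: x=-0.063, v=-0.289, θ=0.004, ω=0.172
apply F[10]=+1.134 → step 11: x=-0.069, v=-0.268, θ=0.007, ω=0.150
apply F[11]=+1.119 → step 12: x=-0.074, v=-0.247, θ=0.010, ω=0.130
apply F[12]=+1.088 → step 13: x=-0.079, v=-0.228, θ=0.012, ω=0.111
apply F[13]=+1.047 → step 14: x=-0.083, v=-0.209, θ=0.014, ω=0.095
apply F[14]=+1.002 → step 15: x=-0.087, v=-0.192, θ=0.016, ω=0.079
apply F[15]=+0.955 → step 16: x=-0.091, v=-0.176, θ=0.017, ω=0.066
apply F[16]=+0.908 → step 17: x=-0.094, v=-0.161, θ=0.018, ω=0.054
apply F[17]=+0.862 → step 18: x=-0.097, v=-0.147, θ=0.019, ω=0.043
apply F[18]=+0.818 → step 19: x=-0.100, v=-0.135, θ=0.020, ω=0.033
apply F[19]=+0.776 → step 20: x=-0.103, v=-0.123, θ=0.021, ω=0.025
apply F[20]=+0.736 → step 21: x=-0.105, v=-0.112, θ=0.021, ω=0.018
apply F[21]=+0.699 → step 22: x=-0.107, v=-0.101, θ=0.022, ω=0.011
apply F[22]=+0.664 → step 23: x=-0.109, v=-0.092, θ=0.022, ω=0.006
apply F[23]=+0.631 → step 24: x=-0.111, v=-0.083, θ=0.022, ω=0.001
Max |angle| over trajectory = 0.039 rad = 2.2°.

Answer: 2.2°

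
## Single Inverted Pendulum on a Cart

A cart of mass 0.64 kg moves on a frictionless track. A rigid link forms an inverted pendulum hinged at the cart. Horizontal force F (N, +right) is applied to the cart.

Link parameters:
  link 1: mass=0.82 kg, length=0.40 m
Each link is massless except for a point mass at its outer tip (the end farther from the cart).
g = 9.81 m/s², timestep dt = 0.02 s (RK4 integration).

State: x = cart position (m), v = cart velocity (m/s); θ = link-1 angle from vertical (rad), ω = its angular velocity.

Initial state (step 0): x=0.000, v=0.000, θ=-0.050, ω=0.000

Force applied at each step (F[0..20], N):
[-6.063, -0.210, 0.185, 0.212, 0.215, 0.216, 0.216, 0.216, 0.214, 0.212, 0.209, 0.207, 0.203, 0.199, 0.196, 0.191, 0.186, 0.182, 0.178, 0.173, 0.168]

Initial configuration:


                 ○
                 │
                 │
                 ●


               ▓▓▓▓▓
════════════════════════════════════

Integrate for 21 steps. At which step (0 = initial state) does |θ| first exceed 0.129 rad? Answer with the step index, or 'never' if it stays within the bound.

apply F[0]=-6.063 → step 1: x=-0.002, v=-0.177, θ=-0.046, ω=0.418
apply F[1]=-0.210 → step 2: x=-0.005, v=-0.173, θ=-0.038, ω=0.387
apply F[2]=+0.185 → step 3: x=-0.009, v=-0.159, θ=-0.031, ω=0.335
apply F[3]=+0.212 → step 4: x=-0.012, v=-0.145, θ=-0.024, ω=0.288
apply F[4]=+0.215 → step 5: x=-0.014, v=-0.133, θ=-0.019, ω=0.247
apply F[5]=+0.216 → step 6: x=-0.017, v=-0.122, θ=-0.014, ω=0.212
apply F[6]=+0.216 → step 7: x=-0.019, v=-0.112, θ=-0.011, ω=0.181
apply F[7]=+0.216 → step 8: x=-0.021, v=-0.103, θ=-0.007, ω=0.154
apply F[8]=+0.214 → step 9: x=-0.023, v=-0.095, θ=-0.004, ω=0.131
apply F[9]=+0.212 → step 10: x=-0.025, v=-0.088, θ=-0.002, ω=0.111
apply F[10]=+0.209 → step 11: x=-0.027, v=-0.081, θ=0.000, ω=0.094
apply F[11]=+0.207 → step 12: x=-0.028, v=-0.075, θ=0.002, ω=0.078
apply F[12]=+0.203 → step 13: x=-0.030, v=-0.069, θ=0.003, ω=0.065
apply F[13]=+0.199 → step 14: x=-0.031, v=-0.064, θ=0.004, ω=0.054
apply F[14]=+0.196 → step 15: x=-0.032, v=-0.059, θ=0.005, ω=0.044
apply F[15]=+0.191 → step 16: x=-0.034, v=-0.054, θ=0.006, ω=0.036
apply F[16]=+0.186 → step 17: x=-0.035, v=-0.050, θ=0.007, ω=0.029
apply F[17]=+0.182 → step 18: x=-0.036, v=-0.046, θ=0.007, ω=0.023
apply F[18]=+0.178 → step 19: x=-0.037, v=-0.043, θ=0.008, ω=0.017
apply F[19]=+0.173 → step 20: x=-0.037, v=-0.039, θ=0.008, ω=0.013
apply F[20]=+0.168 → step 21: x=-0.038, v=-0.036, θ=0.008, ω=0.009
max |θ| = 0.050 ≤ 0.129 over all 22 states.

Answer: never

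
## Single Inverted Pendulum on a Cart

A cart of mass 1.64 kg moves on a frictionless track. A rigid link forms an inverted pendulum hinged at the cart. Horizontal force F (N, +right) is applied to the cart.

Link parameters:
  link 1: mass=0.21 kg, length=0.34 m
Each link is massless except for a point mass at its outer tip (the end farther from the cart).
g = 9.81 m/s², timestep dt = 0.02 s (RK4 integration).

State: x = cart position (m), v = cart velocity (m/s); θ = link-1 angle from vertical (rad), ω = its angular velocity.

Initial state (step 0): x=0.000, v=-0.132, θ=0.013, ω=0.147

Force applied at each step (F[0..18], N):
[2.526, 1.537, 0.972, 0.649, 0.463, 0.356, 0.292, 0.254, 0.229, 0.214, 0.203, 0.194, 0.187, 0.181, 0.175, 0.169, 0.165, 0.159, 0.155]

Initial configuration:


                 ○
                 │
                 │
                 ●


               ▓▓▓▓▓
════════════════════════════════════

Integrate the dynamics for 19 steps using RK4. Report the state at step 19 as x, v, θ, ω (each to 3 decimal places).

apply F[0]=+2.526 → step 1: x=-0.002, v=-0.102, θ=0.015, ω=0.066
apply F[1]=+1.537 → step 2: x=-0.004, v=-0.083, θ=0.016, ω=0.021
apply F[2]=+0.972 → step 3: x=-0.006, v=-0.072, θ=0.016, ω=-0.004
apply F[3]=+0.649 → step 4: x=-0.007, v=-0.064, θ=0.016, ω=-0.016
apply F[4]=+0.463 → step 5: x=-0.008, v=-0.059, θ=0.016, ω=-0.023
apply F[5]=+0.356 → step 6: x=-0.009, v=-0.055, θ=0.015, ω=-0.026
apply F[6]=+0.292 → step 7: x=-0.011, v=-0.052, θ=0.015, ω=-0.026
apply F[7]=+0.254 → step 8: x=-0.012, v=-0.049, θ=0.014, ω=-0.026
apply F[8]=+0.229 → step 9: x=-0.013, v=-0.047, θ=0.014, ω=-0.025
apply F[9]=+0.214 → step 10: x=-0.013, v=-0.044, θ=0.013, ω=-0.025
apply F[10]=+0.203 → step 11: x=-0.014, v=-0.042, θ=0.013, ω=-0.023
apply F[11]=+0.194 → step 12: x=-0.015, v=-0.040, θ=0.012, ω=-0.022
apply F[12]=+0.187 → step 13: x=-0.016, v=-0.038, θ=0.012, ω=-0.021
apply F[13]=+0.181 → step 14: x=-0.017, v=-0.036, θ=0.011, ω=-0.020
apply F[14]=+0.175 → step 15: x=-0.017, v=-0.034, θ=0.011, ω=-0.020
apply F[15]=+0.169 → step 16: x=-0.018, v=-0.033, θ=0.010, ω=-0.019
apply F[16]=+0.165 → step 17: x=-0.019, v=-0.031, θ=0.010, ω=-0.018
apply F[17]=+0.159 → step 18: x=-0.019, v=-0.029, θ=0.010, ω=-0.017
apply F[18]=+0.155 → step 19: x=-0.020, v=-0.028, θ=0.009, ω=-0.017

Answer: x=-0.020, v=-0.028, θ=0.009, ω=-0.017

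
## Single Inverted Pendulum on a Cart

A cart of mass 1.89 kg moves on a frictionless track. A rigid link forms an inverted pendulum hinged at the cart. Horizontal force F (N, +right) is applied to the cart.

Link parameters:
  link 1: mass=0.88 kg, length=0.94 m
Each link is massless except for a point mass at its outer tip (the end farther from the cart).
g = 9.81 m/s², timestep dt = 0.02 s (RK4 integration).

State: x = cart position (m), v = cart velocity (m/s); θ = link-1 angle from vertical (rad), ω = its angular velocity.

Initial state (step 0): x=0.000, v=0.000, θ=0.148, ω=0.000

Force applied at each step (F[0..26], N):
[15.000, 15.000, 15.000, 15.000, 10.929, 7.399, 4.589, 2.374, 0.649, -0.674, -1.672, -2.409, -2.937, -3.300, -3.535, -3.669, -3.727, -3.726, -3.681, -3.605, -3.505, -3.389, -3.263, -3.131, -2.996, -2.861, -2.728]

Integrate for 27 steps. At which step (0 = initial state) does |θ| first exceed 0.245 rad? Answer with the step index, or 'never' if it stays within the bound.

apply F[0]=+15.000 → step 1: x=0.001, v=0.144, θ=0.147, ω=-0.121
apply F[1]=+15.000 → step 2: x=0.006, v=0.288, θ=0.143, ω=-0.243
apply F[2]=+15.000 → step 3: x=0.013, v=0.433, θ=0.137, ω=-0.366
apply F[3]=+15.000 → step 4: x=0.023, v=0.579, θ=0.129, ω=-0.492
apply F[4]=+10.929 → step 5: x=0.036, v=0.683, θ=0.118, ω=-0.576
apply F[5]=+7.399 → step 6: x=0.050, v=0.751, θ=0.106, ω=-0.625
apply F[6]=+4.589 → step 7: x=0.065, v=0.791, θ=0.093, ω=-0.646
apply F[7]=+2.374 → step 8: x=0.081, v=0.808, θ=0.080, ω=-0.647
apply F[8]=+0.649 → step 9: x=0.098, v=0.809, θ=0.067, ω=-0.632
apply F[9]=-0.674 → step 10: x=0.114, v=0.796, θ=0.055, ω=-0.606
apply F[10]=-1.672 → step 11: x=0.129, v=0.774, θ=0.043, ω=-0.572
apply F[11]=-2.409 → step 12: x=0.145, v=0.745, θ=0.032, ω=-0.534
apply F[12]=-2.937 → step 13: x=0.159, v=0.712, θ=0.022, ω=-0.492
apply F[13]=-3.300 → step 14: x=0.173, v=0.675, θ=0.013, ω=-0.450
apply F[14]=-3.535 → step 15: x=0.186, v=0.637, θ=0.004, ω=-0.408
apply F[15]=-3.669 → step 16: x=0.198, v=0.599, θ=-0.004, ω=-0.366
apply F[16]=-3.727 → step 17: x=0.210, v=0.560, θ=-0.011, ω=-0.327
apply F[17]=-3.726 → step 18: x=0.221, v=0.522, θ=-0.017, ω=-0.289
apply F[18]=-3.681 → step 19: x=0.231, v=0.484, θ=-0.022, ω=-0.253
apply F[19]=-3.605 → step 20: x=0.240, v=0.448, θ=-0.027, ω=-0.220
apply F[20]=-3.505 → step 21: x=0.249, v=0.414, θ=-0.031, ω=-0.190
apply F[21]=-3.389 → step 22: x=0.257, v=0.381, θ=-0.035, ω=-0.162
apply F[22]=-3.263 → step 23: x=0.264, v=0.350, θ=-0.038, ω=-0.136
apply F[23]=-3.131 → step 24: x=0.271, v=0.320, θ=-0.040, ω=-0.113
apply F[24]=-2.996 → step 25: x=0.277, v=0.292, θ=-0.042, ω=-0.092
apply F[25]=-2.861 → step 26: x=0.283, v=0.266, θ=-0.044, ω=-0.073
apply F[26]=-2.728 → step 27: x=0.288, v=0.241, θ=-0.045, ω=-0.055
max |θ| = 0.148 ≤ 0.245 over all 28 states.

Answer: never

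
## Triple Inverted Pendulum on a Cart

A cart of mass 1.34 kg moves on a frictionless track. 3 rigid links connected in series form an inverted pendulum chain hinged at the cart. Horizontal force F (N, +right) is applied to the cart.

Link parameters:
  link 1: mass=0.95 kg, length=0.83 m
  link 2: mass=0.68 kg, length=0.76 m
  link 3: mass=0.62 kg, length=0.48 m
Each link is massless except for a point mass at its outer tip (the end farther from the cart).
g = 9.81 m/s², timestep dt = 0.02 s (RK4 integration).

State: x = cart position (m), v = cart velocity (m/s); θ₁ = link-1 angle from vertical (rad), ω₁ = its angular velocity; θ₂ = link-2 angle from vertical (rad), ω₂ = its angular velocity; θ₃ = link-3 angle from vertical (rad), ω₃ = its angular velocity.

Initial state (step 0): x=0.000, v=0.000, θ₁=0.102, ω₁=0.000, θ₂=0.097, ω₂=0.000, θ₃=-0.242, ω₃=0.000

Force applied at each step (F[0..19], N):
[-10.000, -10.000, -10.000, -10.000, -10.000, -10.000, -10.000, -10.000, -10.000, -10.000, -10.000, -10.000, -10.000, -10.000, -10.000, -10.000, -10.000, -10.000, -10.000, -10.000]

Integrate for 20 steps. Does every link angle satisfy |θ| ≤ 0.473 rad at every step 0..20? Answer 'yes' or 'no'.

apply F[0]=-10.000 → step 1: x=-0.002, v=-0.178, θ₁=0.104, ω₁=0.239, θ₂=0.098, ω₂=0.057, θ₃=-0.244, ω₃=-0.213
apply F[1]=-10.000 → step 2: x=-0.007, v=-0.357, θ₁=0.112, ω₁=0.481, θ₂=0.099, ω₂=0.112, θ₃=-0.251, ω₃=-0.424
apply F[2]=-10.000 → step 3: x=-0.016, v=-0.537, θ₁=0.124, ω₁=0.728, θ₂=0.102, ω₂=0.162, θ₃=-0.261, ω₃=-0.631
apply F[3]=-10.000 → step 4: x=-0.029, v=-0.719, θ₁=0.141, ω₁=0.983, θ₂=0.106, ω₂=0.205, θ₃=-0.276, ω₃=-0.832
apply F[4]=-10.000 → step 5: x=-0.045, v=-0.902, θ₁=0.163, ω₁=1.245, θ₂=0.110, ω₂=0.237, θ₃=-0.294, ω₃=-1.021
apply F[5]=-10.000 → step 6: x=-0.065, v=-1.085, θ₁=0.191, ω₁=1.515, θ₂=0.115, ω₂=0.259, θ₃=-0.316, ω₃=-1.193
apply F[6]=-10.000 → step 7: x=-0.088, v=-1.267, θ₁=0.224, ω₁=1.791, θ₂=0.120, ω₂=0.268, θ₃=-0.342, ω₃=-1.340
apply F[7]=-10.000 → step 8: x=-0.115, v=-1.445, θ₁=0.262, ω₁=2.068, θ₂=0.126, ω₂=0.267, θ₃=-0.370, ω₃=-1.455
apply F[8]=-10.000 → step 9: x=-0.146, v=-1.617, θ₁=0.306, ω₁=2.342, θ₂=0.131, ω₂=0.258, θ₃=-0.400, ω₃=-1.531
apply F[9]=-10.000 → step 10: x=-0.180, v=-1.778, θ₁=0.356, ω₁=2.608, θ₂=0.136, ω₂=0.245, θ₃=-0.431, ω₃=-1.564
apply F[10]=-10.000 → step 11: x=-0.217, v=-1.926, θ₁=0.411, ω₁=2.859, θ₂=0.141, ω₂=0.236, θ₃=-0.462, ω₃=-1.551
apply F[11]=-10.000 → step 12: x=-0.257, v=-2.057, θ₁=0.470, ω₁=3.092, θ₂=0.146, ω₂=0.236, θ₃=-0.493, ω₃=-1.496
apply F[12]=-10.000 → step 13: x=-0.299, v=-2.172, θ₁=0.534, ω₁=3.304, θ₂=0.150, ω₂=0.253, θ₃=-0.522, ω₃=-1.402
apply F[13]=-10.000 → step 14: x=-0.344, v=-2.267, θ₁=0.602, ω₁=3.495, θ₂=0.156, ω₂=0.291, θ₃=-0.548, ω₃=-1.277
apply F[14]=-10.000 → step 15: x=-0.390, v=-2.344, θ₁=0.674, ω₁=3.667, θ₂=0.162, ω₂=0.355, θ₃=-0.573, ω₃=-1.127
apply F[15]=-10.000 → step 16: x=-0.437, v=-2.403, θ₁=0.749, ω₁=3.823, θ₂=0.170, ω₂=0.447, θ₃=-0.593, ω₃=-0.958
apply F[16]=-10.000 → step 17: x=-0.486, v=-2.445, θ₁=0.827, ω₁=3.964, θ₂=0.180, ω₂=0.568, θ₃=-0.611, ω₃=-0.778
apply F[17]=-10.000 → step 18: x=-0.535, v=-2.469, θ₁=0.907, ω₁=4.095, θ₂=0.193, ω₂=0.718, θ₃=-0.624, ω₃=-0.589
apply F[18]=-10.000 → step 19: x=-0.584, v=-2.477, θ₁=0.990, ω₁=4.218, θ₂=0.209, ω₂=0.896, θ₃=-0.634, ω₃=-0.393
apply F[19]=-10.000 → step 20: x=-0.634, v=-2.468, θ₁=1.076, ω₁=4.336, θ₂=0.229, ω₂=1.104, θ₃=-0.640, ω₃=-0.192
Max |angle| over trajectory = 1.076 rad; bound = 0.473 → exceeded.

Answer: no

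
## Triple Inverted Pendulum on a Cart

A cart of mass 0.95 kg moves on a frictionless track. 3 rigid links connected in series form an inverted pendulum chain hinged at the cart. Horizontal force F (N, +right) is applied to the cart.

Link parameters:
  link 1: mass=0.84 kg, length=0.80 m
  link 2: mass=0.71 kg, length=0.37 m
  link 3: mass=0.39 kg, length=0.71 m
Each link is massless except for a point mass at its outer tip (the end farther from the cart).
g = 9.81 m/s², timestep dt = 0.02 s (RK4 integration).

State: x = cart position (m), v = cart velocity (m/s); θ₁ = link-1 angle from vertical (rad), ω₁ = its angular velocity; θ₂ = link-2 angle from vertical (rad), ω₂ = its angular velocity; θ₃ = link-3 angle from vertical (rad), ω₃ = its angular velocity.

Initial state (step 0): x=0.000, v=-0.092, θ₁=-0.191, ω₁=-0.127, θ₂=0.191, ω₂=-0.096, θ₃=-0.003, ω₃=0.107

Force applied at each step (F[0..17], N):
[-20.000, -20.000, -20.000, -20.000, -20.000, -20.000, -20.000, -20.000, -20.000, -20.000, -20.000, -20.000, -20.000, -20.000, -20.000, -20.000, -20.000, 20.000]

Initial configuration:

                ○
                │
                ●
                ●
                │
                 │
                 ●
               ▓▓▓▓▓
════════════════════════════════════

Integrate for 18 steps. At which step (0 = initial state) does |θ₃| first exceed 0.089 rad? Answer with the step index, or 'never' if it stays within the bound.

apply F[0]=-20.000 → step 1: x=-0.005, v=-0.430, θ₁=-0.191, ω₁=0.120, θ₂=0.195, ω₂=0.461, θ₃=-0.002, ω₃=0.024
apply F[1]=-20.000 → step 2: x=-0.017, v=-0.770, θ₁=-0.186, ω₁=0.372, θ₂=0.209, ω₂=1.019, θ₃=-0.002, ω₃=-0.060
apply F[2]=-20.000 → step 3: x=-0.036, v=-1.116, θ₁=-0.176, ω₁=0.639, θ₂=0.235, ω₂=1.570, θ₃=-0.004, ω₃=-0.147
apply F[3]=-20.000 → step 4: x=-0.062, v=-1.473, θ₁=-0.160, ω₁=0.933, θ₂=0.272, ω₂=2.103, θ₃=-0.008, ω₃=-0.234
apply F[4]=-20.000 → step 5: x=-0.095, v=-1.844, θ₁=-0.139, ω₁=1.264, θ₂=0.319, ω₂=2.601, θ₃=-0.013, ω₃=-0.318
apply F[5]=-20.000 → step 6: x=-0.136, v=-2.230, θ₁=-0.110, ω₁=1.642, θ₂=0.376, ω₂=3.038, θ₃=-0.021, ω₃=-0.391
apply F[6]=-20.000 → step 7: x=-0.184, v=-2.631, θ₁=-0.072, ω₁=2.075, θ₂=0.440, ω₂=3.380, θ₃=-0.029, ω₃=-0.441
apply F[7]=-20.000 → step 8: x=-0.241, v=-3.045, θ₁=-0.026, ω₁=2.568, θ₂=0.510, ω₂=3.587, θ₃=-0.038, ω₃=-0.457
apply F[8]=-20.000 → step 9: x=-0.306, v=-3.466, θ₁=0.031, ω₁=3.117, θ₂=0.582, ω₂=3.617, θ₃=-0.047, ω₃=-0.424
apply F[9]=-20.000 → step 10: x=-0.380, v=-3.881, θ₁=0.099, ω₁=3.709, θ₂=0.653, ω₂=3.433, θ₃=-0.055, ω₃=-0.330
apply F[10]=-20.000 → step 11: x=-0.461, v=-4.271, θ₁=0.179, ω₁=4.321, θ₂=0.718, ω₂=3.010, θ₃=-0.060, ω₃=-0.166
apply F[11]=-20.000 → step 12: x=-0.550, v=-4.612, θ₁=0.272, ω₁=4.918, θ₂=0.772, ω₂=2.353, θ₃=-0.061, ω₃=0.079
apply F[12]=-20.000 → step 13: x=-0.645, v=-4.874, θ₁=0.375, ω₁=5.456, θ₂=0.811, ω₂=1.512, θ₃=-0.056, ω₃=0.414
apply F[13]=-20.000 → step 14: x=-0.744, v=-5.031, θ₁=0.489, ω₁=5.895, θ₂=0.832, ω₂=0.592, θ₃=-0.043, ω₃=0.838
apply F[14]=-20.000 → step 15: x=-0.846, v=-5.073, θ₁=0.610, ω₁=6.207, θ₂=0.835, ω₂=-0.262, θ₃=-0.022, ω₃=1.339
apply F[15]=-20.000 → step 16: x=-0.947, v=-5.010, θ₁=0.737, ω₁=6.385, θ₂=0.823, ω₂=-0.907, θ₃=0.010, ω₃=1.883
apply F[16]=-20.000 → step 17: x=-1.046, v=-4.871, θ₁=0.865, ω₁=6.447, θ₂=0.801, ω₂=-1.241, θ₃=0.053, ω₃=2.424
apply F[17]=+20.000 → step 18: x=-1.137, v=-4.315, θ₁=0.991, ω₁=6.207, θ₂=0.776, ω₂=-1.292, θ₃=0.103, ω₃=2.550
|θ₃| = 0.103 > 0.089 first at step 18.

Answer: 18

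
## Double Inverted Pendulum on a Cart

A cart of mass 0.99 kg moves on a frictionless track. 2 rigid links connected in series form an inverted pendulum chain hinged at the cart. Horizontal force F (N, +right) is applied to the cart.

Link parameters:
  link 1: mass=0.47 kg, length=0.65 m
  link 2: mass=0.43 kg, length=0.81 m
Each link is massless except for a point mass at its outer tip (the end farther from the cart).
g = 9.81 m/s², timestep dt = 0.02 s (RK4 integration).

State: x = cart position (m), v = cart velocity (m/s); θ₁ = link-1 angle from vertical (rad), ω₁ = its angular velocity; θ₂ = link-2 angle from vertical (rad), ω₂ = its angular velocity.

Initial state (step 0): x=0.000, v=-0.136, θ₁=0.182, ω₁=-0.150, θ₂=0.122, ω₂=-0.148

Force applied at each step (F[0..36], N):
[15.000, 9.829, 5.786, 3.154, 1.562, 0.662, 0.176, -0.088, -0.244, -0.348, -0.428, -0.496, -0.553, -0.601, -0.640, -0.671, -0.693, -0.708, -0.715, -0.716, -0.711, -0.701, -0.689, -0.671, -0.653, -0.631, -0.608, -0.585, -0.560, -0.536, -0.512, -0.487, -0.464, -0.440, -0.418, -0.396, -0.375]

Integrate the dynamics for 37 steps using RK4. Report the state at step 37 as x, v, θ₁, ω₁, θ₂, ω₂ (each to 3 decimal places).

Answer: x=0.147, v=0.007, θ₁=-0.011, ω₁=0.003, θ₂=-0.001, ω₂=-0.035

Derivation:
apply F[0]=+15.000 → step 1: x=-0.000, v=0.128, θ₁=0.176, ω₁=-0.477, θ₂=0.119, ω₂=-0.181
apply F[1]=+9.829 → step 2: x=0.004, v=0.294, θ₁=0.164, ω₁=-0.660, θ₂=0.115, ω₂=-0.209
apply F[2]=+5.786 → step 3: x=0.011, v=0.382, θ₁=0.150, ω₁=-0.734, θ₂=0.110, ω₂=-0.230
apply F[3]=+3.154 → step 4: x=0.019, v=0.421, θ₁=0.136, ω₁=-0.741, θ₂=0.106, ω₂=-0.246
apply F[4]=+1.562 → step 5: x=0.027, v=0.430, θ₁=0.121, ω₁=-0.710, θ₂=0.101, ω₂=-0.257
apply F[5]=+0.662 → step 6: x=0.036, v=0.424, θ₁=0.108, ω₁=-0.662, θ₂=0.095, ω₂=-0.264
apply F[6]=+0.176 → step 7: x=0.044, v=0.411, θ₁=0.095, ω₁=-0.608, θ₂=0.090, ω₂=-0.268
apply F[7]=-0.088 → step 8: x=0.052, v=0.394, θ₁=0.083, ω₁=-0.555, θ₂=0.085, ω₂=-0.269
apply F[8]=-0.244 → step 9: x=0.060, v=0.375, θ₁=0.073, ω₁=-0.504, θ₂=0.079, ω₂=-0.267
apply F[9]=-0.348 → step 10: x=0.067, v=0.356, θ₁=0.063, ω₁=-0.457, θ₂=0.074, ω₂=-0.263
apply F[10]=-0.428 → step 11: x=0.074, v=0.338, θ₁=0.054, ω₁=-0.414, θ₂=0.069, ω₂=-0.257
apply F[11]=-0.496 → step 12: x=0.081, v=0.319, θ₁=0.046, ω₁=-0.374, θ₂=0.064, ω₂=-0.250
apply F[12]=-0.553 → step 13: x=0.087, v=0.300, θ₁=0.039, ω₁=-0.338, θ₂=0.059, ω₂=-0.241
apply F[13]=-0.601 → step 14: x=0.093, v=0.282, θ₁=0.033, ω₁=-0.304, θ₂=0.054, ω₂=-0.232
apply F[14]=-0.640 → step 15: x=0.098, v=0.263, θ₁=0.027, ω₁=-0.273, θ₂=0.050, ω₂=-0.222
apply F[15]=-0.671 → step 16: x=0.103, v=0.245, θ₁=0.022, ω₁=-0.244, θ₂=0.045, ω₂=-0.212
apply F[16]=-0.693 → step 17: x=0.108, v=0.228, θ₁=0.017, ω₁=-0.217, θ₂=0.041, ω₂=-0.201
apply F[17]=-0.708 → step 18: x=0.112, v=0.211, θ₁=0.013, ω₁=-0.193, θ₂=0.037, ω₂=-0.190
apply F[18]=-0.715 → step 19: x=0.117, v=0.194, θ₁=0.010, ω₁=-0.171, θ₂=0.034, ω₂=-0.179
apply F[19]=-0.716 → step 20: x=0.120, v=0.179, θ₁=0.006, ω₁=-0.150, θ₂=0.030, ω₂=-0.168
apply F[20]=-0.711 → step 21: x=0.124, v=0.163, θ₁=0.004, ω₁=-0.132, θ₂=0.027, ω₂=-0.157
apply F[21]=-0.701 → step 22: x=0.127, v=0.149, θ₁=0.001, ω₁=-0.115, θ₂=0.024, ω₂=-0.147
apply F[22]=-0.689 → step 23: x=0.130, v=0.135, θ₁=-0.001, ω₁=-0.100, θ₂=0.021, ω₂=-0.136
apply F[23]=-0.671 → step 24: x=0.132, v=0.121, θ₁=-0.003, ω₁=-0.086, θ₂=0.018, ω₂=-0.126
apply F[24]=-0.653 → step 25: x=0.135, v=0.109, θ₁=-0.004, ω₁=-0.073, θ₂=0.016, ω₂=-0.117
apply F[25]=-0.631 → step 26: x=0.137, v=0.097, θ₁=-0.006, ω₁=-0.062, θ₂=0.014, ω₂=-0.108
apply F[26]=-0.608 → step 27: x=0.138, v=0.086, θ₁=-0.007, ω₁=-0.052, θ₂=0.012, ω₂=-0.099
apply F[27]=-0.585 → step 28: x=0.140, v=0.075, θ₁=-0.008, ω₁=-0.043, θ₂=0.010, ω₂=-0.091
apply F[28]=-0.560 → step 29: x=0.141, v=0.066, θ₁=-0.009, ω₁=-0.035, θ₂=0.008, ω₂=-0.083
apply F[29]=-0.536 → step 30: x=0.143, v=0.056, θ₁=-0.009, ω₁=-0.028, θ₂=0.006, ω₂=-0.075
apply F[30]=-0.512 → step 31: x=0.144, v=0.048, θ₁=-0.010, ω₁=-0.022, θ₂=0.005, ω₂=-0.068
apply F[31]=-0.487 → step 32: x=0.145, v=0.040, θ₁=-0.010, ω₁=-0.016, θ₂=0.004, ω₂=-0.062
apply F[32]=-0.464 → step 33: x=0.145, v=0.032, θ₁=-0.010, ω₁=-0.011, θ₂=0.002, ω₂=-0.056
apply F[33]=-0.440 → step 34: x=0.146, v=0.025, θ₁=-0.011, ω₁=-0.007, θ₂=0.001, ω₂=-0.050
apply F[34]=-0.418 → step 35: x=0.146, v=0.019, θ₁=-0.011, ω₁=-0.003, θ₂=0.000, ω₂=-0.045
apply F[35]=-0.396 → step 36: x=0.147, v=0.012, θ₁=-0.011, ω₁=-0.000, θ₂=-0.000, ω₂=-0.040
apply F[36]=-0.375 → step 37: x=0.147, v=0.007, θ₁=-0.011, ω₁=0.003, θ₂=-0.001, ω₂=-0.035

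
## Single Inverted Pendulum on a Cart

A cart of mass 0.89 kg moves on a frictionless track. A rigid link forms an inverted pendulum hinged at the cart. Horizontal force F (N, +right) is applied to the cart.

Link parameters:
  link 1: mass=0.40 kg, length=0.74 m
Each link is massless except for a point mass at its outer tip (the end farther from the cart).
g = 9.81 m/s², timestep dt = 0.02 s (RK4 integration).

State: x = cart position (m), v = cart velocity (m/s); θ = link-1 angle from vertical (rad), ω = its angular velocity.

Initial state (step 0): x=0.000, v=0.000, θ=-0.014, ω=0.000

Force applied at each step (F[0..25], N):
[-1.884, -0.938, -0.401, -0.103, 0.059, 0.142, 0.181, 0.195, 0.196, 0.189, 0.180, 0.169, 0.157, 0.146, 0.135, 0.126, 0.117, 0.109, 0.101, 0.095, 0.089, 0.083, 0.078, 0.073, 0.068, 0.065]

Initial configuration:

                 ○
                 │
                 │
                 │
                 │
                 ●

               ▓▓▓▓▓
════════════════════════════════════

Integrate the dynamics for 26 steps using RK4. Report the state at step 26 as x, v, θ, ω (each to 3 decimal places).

Answer: x=-0.019, v=-0.009, θ=0.003, ω=-0.000

Derivation:
apply F[0]=-1.884 → step 1: x=-0.000, v=-0.041, θ=-0.013, ω=0.052
apply F[1]=-0.938 → step 2: x=-0.001, v=-0.061, θ=-0.012, ω=0.075
apply F[2]=-0.401 → step 3: x=-0.003, v=-0.069, θ=-0.011, ω=0.083
apply F[3]=-0.103 → step 4: x=-0.004, v=-0.071, θ=-0.009, ω=0.083
apply F[4]=+0.059 → step 5: x=-0.006, v=-0.068, θ=-0.007, ω=0.078
apply F[5]=+0.142 → step 6: x=-0.007, v=-0.065, θ=-0.006, ω=0.071
apply F[6]=+0.181 → step 7: x=-0.008, v=-0.060, θ=-0.005, ω=0.063
apply F[7]=+0.195 → step 8: x=-0.009, v=-0.055, θ=-0.003, ω=0.056
apply F[8]=+0.196 → step 9: x=-0.010, v=-0.051, θ=-0.002, ω=0.049
apply F[9]=+0.189 → step 10: x=-0.011, v=-0.046, θ=-0.001, ω=0.042
apply F[10]=+0.180 → step 11: x=-0.012, v=-0.042, θ=-0.001, ω=0.037
apply F[11]=+0.169 → step 12: x=-0.013, v=-0.038, θ=0.000, ω=0.031
apply F[12]=+0.157 → step 13: x=-0.014, v=-0.035, θ=0.001, ω=0.027
apply F[13]=+0.146 → step 14: x=-0.014, v=-0.032, θ=0.001, ω=0.023
apply F[14]=+0.135 → step 15: x=-0.015, v=-0.029, θ=0.002, ω=0.019
apply F[15]=+0.126 → step 16: x=-0.016, v=-0.026, θ=0.002, ω=0.016
apply F[16]=+0.117 → step 17: x=-0.016, v=-0.024, θ=0.002, ω=0.013
apply F[17]=+0.109 → step 18: x=-0.016, v=-0.021, θ=0.002, ω=0.011
apply F[18]=+0.101 → step 19: x=-0.017, v=-0.019, θ=0.003, ω=0.009
apply F[19]=+0.095 → step 20: x=-0.017, v=-0.017, θ=0.003, ω=0.007
apply F[20]=+0.089 → step 21: x=-0.018, v=-0.016, θ=0.003, ω=0.005
apply F[21]=+0.083 → step 22: x=-0.018, v=-0.014, θ=0.003, ω=0.004
apply F[22]=+0.078 → step 23: x=-0.018, v=-0.013, θ=0.003, ω=0.003
apply F[23]=+0.073 → step 24: x=-0.018, v=-0.011, θ=0.003, ω=0.001
apply F[24]=+0.068 → step 25: x=-0.019, v=-0.010, θ=0.003, ω=0.001
apply F[25]=+0.065 → step 26: x=-0.019, v=-0.009, θ=0.003, ω=-0.000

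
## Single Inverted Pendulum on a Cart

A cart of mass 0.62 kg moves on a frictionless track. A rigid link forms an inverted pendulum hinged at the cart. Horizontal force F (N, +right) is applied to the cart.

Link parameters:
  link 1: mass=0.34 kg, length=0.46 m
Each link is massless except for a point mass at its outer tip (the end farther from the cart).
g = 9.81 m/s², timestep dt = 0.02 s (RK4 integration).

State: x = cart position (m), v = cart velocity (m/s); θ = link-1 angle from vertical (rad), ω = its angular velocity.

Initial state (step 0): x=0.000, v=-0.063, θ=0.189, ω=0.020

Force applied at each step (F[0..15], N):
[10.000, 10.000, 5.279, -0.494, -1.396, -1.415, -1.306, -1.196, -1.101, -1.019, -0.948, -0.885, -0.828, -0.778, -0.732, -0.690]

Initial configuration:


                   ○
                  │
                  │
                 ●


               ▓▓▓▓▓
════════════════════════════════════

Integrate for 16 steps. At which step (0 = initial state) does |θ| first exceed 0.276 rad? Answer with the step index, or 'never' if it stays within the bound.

apply F[0]=+10.000 → step 1: x=0.002, v=0.234, θ=0.184, ω=-0.536
apply F[1]=+10.000 → step 2: x=0.009, v=0.534, θ=0.168, ω=-1.102
apply F[2]=+5.279 → step 3: x=0.022, v=0.687, θ=0.143, ω=-1.364
apply F[3]=-0.494 → step 4: x=0.035, v=0.658, θ=0.117, ω=-1.248
apply F[4]=-1.396 → step 5: x=0.048, v=0.603, θ=0.093, ω=-1.084
apply F[5]=-1.415 → step 6: x=0.059, v=0.549, θ=0.073, ω=-0.932
apply F[6]=-1.306 → step 7: x=0.070, v=0.501, θ=0.056, ω=-0.798
apply F[7]=-1.196 → step 8: x=0.079, v=0.457, θ=0.041, ω=-0.683
apply F[8]=-1.101 → step 9: x=0.088, v=0.418, θ=0.029, ω=-0.583
apply F[9]=-1.019 → step 10: x=0.096, v=0.383, θ=0.018, ω=-0.497
apply F[10]=-0.948 → step 11: x=0.103, v=0.351, θ=0.009, ω=-0.422
apply F[11]=-0.885 → step 12: x=0.110, v=0.322, θ=0.001, ω=-0.356
apply F[12]=-0.828 → step 13: x=0.116, v=0.295, θ=-0.006, ω=-0.300
apply F[13]=-0.778 → step 14: x=0.122, v=0.271, θ=-0.011, ω=-0.251
apply F[14]=-0.732 → step 15: x=0.127, v=0.249, θ=-0.016, ω=-0.209
apply F[15]=-0.690 → step 16: x=0.132, v=0.228, θ=-0.020, ω=-0.172
max |θ| = 0.189 ≤ 0.276 over all 17 states.

Answer: never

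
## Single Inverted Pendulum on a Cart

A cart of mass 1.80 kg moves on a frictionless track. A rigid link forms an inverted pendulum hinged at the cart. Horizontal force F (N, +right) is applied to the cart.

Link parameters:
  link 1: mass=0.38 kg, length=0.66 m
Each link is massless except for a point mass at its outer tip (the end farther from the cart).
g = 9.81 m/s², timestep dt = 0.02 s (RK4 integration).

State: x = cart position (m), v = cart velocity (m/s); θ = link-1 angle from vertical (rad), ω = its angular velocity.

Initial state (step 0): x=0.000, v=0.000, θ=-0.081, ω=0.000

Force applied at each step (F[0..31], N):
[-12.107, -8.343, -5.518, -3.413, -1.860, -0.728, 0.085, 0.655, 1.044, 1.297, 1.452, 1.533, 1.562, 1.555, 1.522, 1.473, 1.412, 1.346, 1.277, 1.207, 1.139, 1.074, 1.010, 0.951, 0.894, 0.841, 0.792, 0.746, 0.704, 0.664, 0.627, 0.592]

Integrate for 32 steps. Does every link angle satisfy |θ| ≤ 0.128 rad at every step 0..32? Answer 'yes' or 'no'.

apply F[0]=-12.107 → step 1: x=-0.001, v=-0.131, θ=-0.079, ω=0.174
apply F[1]=-8.343 → step 2: x=-0.005, v=-0.220, θ=-0.075, ω=0.286
apply F[2]=-5.518 → step 3: x=-0.010, v=-0.279, θ=-0.068, ω=0.353
apply F[3]=-3.413 → step 4: x=-0.016, v=-0.314, θ=-0.061, ω=0.387
apply F[4]=-1.860 → step 5: x=-0.022, v=-0.332, θ=-0.053, ω=0.398
apply F[5]=-0.728 → step 6: x=-0.029, v=-0.338, θ=-0.045, ω=0.393
apply F[6]=+0.085 → step 7: x=-0.036, v=-0.336, θ=-0.037, ω=0.376
apply F[7]=+0.655 → step 8: x=-0.042, v=-0.327, θ=-0.030, ω=0.353
apply F[8]=+1.044 → step 9: x=-0.049, v=-0.314, θ=-0.023, ω=0.326
apply F[9]=+1.297 → step 10: x=-0.055, v=-0.299, θ=-0.017, ω=0.297
apply F[10]=+1.452 → step 11: x=-0.061, v=-0.282, θ=-0.012, ω=0.267
apply F[11]=+1.533 → step 12: x=-0.066, v=-0.265, θ=-0.006, ω=0.238
apply F[12]=+1.562 → step 13: x=-0.071, v=-0.248, θ=-0.002, ω=0.210
apply F[13]=+1.555 → step 14: x=-0.076, v=-0.230, θ=0.002, ω=0.184
apply F[14]=+1.522 → step 15: x=-0.080, v=-0.213, θ=0.005, ω=0.160
apply F[15]=+1.473 → step 16: x=-0.085, v=-0.197, θ=0.008, ω=0.138
apply F[16]=+1.412 → step 17: x=-0.088, v=-0.182, θ=0.011, ω=0.117
apply F[17]=+1.346 → step 18: x=-0.092, v=-0.168, θ=0.013, ω=0.099
apply F[18]=+1.277 → step 19: x=-0.095, v=-0.154, θ=0.015, ω=0.083
apply F[19]=+1.207 → step 20: x=-0.098, v=-0.141, θ=0.016, ω=0.068
apply F[20]=+1.139 → step 21: x=-0.101, v=-0.129, θ=0.018, ω=0.055
apply F[21]=+1.074 → step 22: x=-0.103, v=-0.118, θ=0.019, ω=0.043
apply F[22]=+1.010 → step 23: x=-0.105, v=-0.108, θ=0.019, ω=0.033
apply F[23]=+0.951 → step 24: x=-0.108, v=-0.098, θ=0.020, ω=0.024
apply F[24]=+0.894 → step 25: x=-0.109, v=-0.089, θ=0.020, ω=0.017
apply F[25]=+0.841 → step 26: x=-0.111, v=-0.080, θ=0.021, ω=0.010
apply F[26]=+0.792 → step 27: x=-0.113, v=-0.072, θ=0.021, ω=0.004
apply F[27]=+0.746 → step 28: x=-0.114, v=-0.065, θ=0.021, ω=-0.001
apply F[28]=+0.704 → step 29: x=-0.115, v=-0.058, θ=0.021, ω=-0.005
apply F[29]=+0.664 → step 30: x=-0.116, v=-0.052, θ=0.021, ω=-0.009
apply F[30]=+0.627 → step 31: x=-0.117, v=-0.045, θ=0.020, ω=-0.012
apply F[31]=+0.592 → step 32: x=-0.118, v=-0.040, θ=0.020, ω=-0.015
Max |angle| over trajectory = 0.081 rad; bound = 0.128 → within bound.

Answer: yes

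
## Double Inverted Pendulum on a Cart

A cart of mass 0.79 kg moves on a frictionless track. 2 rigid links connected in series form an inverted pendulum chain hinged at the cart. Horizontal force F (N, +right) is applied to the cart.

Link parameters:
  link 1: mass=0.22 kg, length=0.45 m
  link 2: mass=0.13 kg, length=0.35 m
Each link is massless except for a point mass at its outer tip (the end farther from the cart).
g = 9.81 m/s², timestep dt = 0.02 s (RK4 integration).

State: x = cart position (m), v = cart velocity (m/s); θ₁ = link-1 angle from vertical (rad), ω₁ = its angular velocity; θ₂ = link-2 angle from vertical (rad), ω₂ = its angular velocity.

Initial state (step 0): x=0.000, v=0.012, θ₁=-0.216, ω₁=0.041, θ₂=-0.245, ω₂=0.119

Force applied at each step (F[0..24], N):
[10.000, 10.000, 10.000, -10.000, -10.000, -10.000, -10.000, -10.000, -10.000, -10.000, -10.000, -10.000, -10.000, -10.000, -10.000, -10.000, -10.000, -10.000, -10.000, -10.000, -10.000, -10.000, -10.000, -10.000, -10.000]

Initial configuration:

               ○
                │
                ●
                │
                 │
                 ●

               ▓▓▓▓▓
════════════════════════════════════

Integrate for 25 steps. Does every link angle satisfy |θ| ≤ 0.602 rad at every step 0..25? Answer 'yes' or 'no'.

apply F[0]=+10.000 → step 1: x=0.003, v=0.278, θ₁=-0.222, ω₁=-0.626, θ₂=-0.243, ω₂=0.103
apply F[1]=+10.000 → step 2: x=0.011, v=0.543, θ₁=-0.241, ω₁=-1.298, θ₂=-0.241, ω₂=0.097
apply F[2]=+10.000 → step 3: x=0.025, v=0.808, θ₁=-0.274, ω₁=-1.978, θ₂=-0.239, ω₂=0.104
apply F[3]=-10.000 → step 4: x=0.039, v=0.583, θ₁=-0.310, ω₁=-1.642, θ₂=-0.236, ω₂=0.159
apply F[4]=-10.000 → step 5: x=0.048, v=0.363, θ₁=-0.340, ω₁=-1.346, θ₂=-0.232, ω₂=0.256
apply F[5]=-10.000 → step 6: x=0.053, v=0.147, θ₁=-0.364, ω₁=-1.084, θ₂=-0.226, ω₂=0.392
apply F[6]=-10.000 → step 7: x=0.054, v=-0.066, θ₁=-0.383, ω₁=-0.852, θ₂=-0.216, ω₂=0.564
apply F[7]=-10.000 → step 8: x=0.050, v=-0.277, θ₁=-0.398, ω₁=-0.643, θ₂=-0.203, ω₂=0.769
apply F[8]=-10.000 → step 9: x=0.043, v=-0.486, θ₁=-0.409, ω₁=-0.453, θ₂=-0.185, ω₂=1.007
apply F[9]=-10.000 → step 10: x=0.031, v=-0.695, θ₁=-0.416, ω₁=-0.277, θ₂=-0.162, ω₂=1.276
apply F[10]=-10.000 → step 11: x=0.015, v=-0.903, θ₁=-0.420, ω₁=-0.112, θ₂=-0.134, ω₂=1.577
apply F[11]=-10.000 → step 12: x=-0.005, v=-1.112, θ₁=-0.421, ω₁=0.048, θ₂=-0.099, ω₂=1.908
apply F[12]=-10.000 → step 13: x=-0.029, v=-1.322, θ₁=-0.418, ω₁=0.207, θ₂=-0.057, ω₂=2.270
apply F[13]=-10.000 → step 14: x=-0.058, v=-1.534, θ₁=-0.413, ω₁=0.370, θ₂=-0.008, ω₂=2.661
apply F[14]=-10.000 → step 15: x=-0.091, v=-1.749, θ₁=-0.404, ω₁=0.544, θ₂=0.049, ω₂=3.079
apply F[15]=-10.000 → step 16: x=-0.128, v=-1.966, θ₁=-0.391, ω₁=0.736, θ₂=0.115, ω₂=3.518
apply F[16]=-10.000 → step 17: x=-0.170, v=-2.186, θ₁=-0.374, ω₁=0.957, θ₂=0.190, ω₂=3.972
apply F[17]=-10.000 → step 18: x=-0.216, v=-2.411, θ₁=-0.352, ω₁=1.216, θ₂=0.274, ω₂=4.433
apply F[18]=-10.000 → step 19: x=-0.266, v=-2.640, θ₁=-0.325, ω₁=1.524, θ₂=0.367, ω₂=4.888
apply F[19]=-10.000 → step 20: x=-0.321, v=-2.874, θ₁=-0.291, ω₁=1.893, θ₂=0.469, ω₂=5.321
apply F[20]=-10.000 → step 21: x=-0.381, v=-3.113, θ₁=-0.249, ω₁=2.334, θ₂=0.580, ω₂=5.712
apply F[21]=-10.000 → step 22: x=-0.446, v=-3.357, θ₁=-0.197, ω₁=2.857, θ₂=0.697, ω₂=6.037
apply F[22]=-10.000 → step 23: x=-0.515, v=-3.605, θ₁=-0.134, ω₁=3.465, θ₂=0.821, ω₂=6.262
apply F[23]=-10.000 → step 24: x=-0.590, v=-3.857, θ₁=-0.058, ω₁=4.158, θ₂=0.947, ω₂=6.346
apply F[24]=-10.000 → step 25: x=-0.670, v=-4.110, θ₁=0.033, ω₁=4.927, θ₂=1.073, ω₂=6.238
Max |angle| over trajectory = 1.073 rad; bound = 0.602 → exceeded.

Answer: no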